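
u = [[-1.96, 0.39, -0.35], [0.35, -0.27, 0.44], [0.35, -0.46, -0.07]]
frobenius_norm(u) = 2.20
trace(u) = -2.30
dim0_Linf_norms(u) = [1.96, 0.46, 0.44]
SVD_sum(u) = [[-1.92, 0.5, -0.40], [0.46, -0.12, 0.1], [0.41, -0.11, 0.09]] + [[-0.04, -0.11, 0.05], [-0.09, -0.26, 0.11], [-0.08, -0.23, 0.1]] + [[-0.0, 0.0, 0.0],[-0.02, 0.11, 0.23],[0.02, -0.12, -0.26]]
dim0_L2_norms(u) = [2.02, 0.66, 0.57]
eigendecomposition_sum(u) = [[-1.99+0.00j, 0.34+0.00j, -0.45+0.00j], [(0.3-0j), (-0.05-0j), (0.07-0j)], [0.45-0.00j, -0.08-0.00j, (0.1-0j)]] + [[(0.02+0j), (0.02+0.05j), (0.05-0.03j)], [(0.03+0.05j), (-0.11+0.17j), (0.19+0.1j)], [-0.05+0.03j, -0.19-0.10j, -0.09+0.20j]] + [[(0.02-0j), 0.02-0.05j, (0.05+0.03j)],[(0.03-0.05j), (-0.11-0.17j), 0.19-0.10j],[-0.05-0.03j, (-0.19+0.1j), (-0.09-0.2j)]]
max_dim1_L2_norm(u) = 2.03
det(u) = -0.34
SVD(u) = [[-0.95, -0.31, -0.0], [0.23, -0.7, -0.67], [0.20, -0.64, 0.74]] @ diag([2.126585261465939, 0.4185460527409649, 0.38295473290037635]) @ [[0.95,-0.25,0.2], [0.31,0.87,-0.38], [0.08,-0.42,-0.9]]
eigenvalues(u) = [(-1.94+0j), (-0.18+0.38j), (-0.18-0.38j)]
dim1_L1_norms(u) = [2.7, 1.06, 0.88]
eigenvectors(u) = [[0.97+0.00j,(0.15+0.12j),0.15-0.12j], [(-0.15+0j),-0.05+0.67j,-0.05-0.67j], [-0.22+0.00j,-0.71+0.00j,-0.71-0.00j]]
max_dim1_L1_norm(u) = 2.7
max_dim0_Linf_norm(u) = 1.96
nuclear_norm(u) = 2.93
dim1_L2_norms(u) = [2.03, 0.62, 0.58]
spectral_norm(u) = 2.13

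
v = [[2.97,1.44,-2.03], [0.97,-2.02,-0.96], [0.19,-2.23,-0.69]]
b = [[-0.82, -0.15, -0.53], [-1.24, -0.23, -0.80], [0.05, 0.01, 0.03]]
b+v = [[2.15, 1.29, -2.56], [-0.27, -2.25, -1.76], [0.24, -2.22, -0.66]]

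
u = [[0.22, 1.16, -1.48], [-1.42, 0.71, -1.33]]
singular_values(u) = [2.54, 1.2]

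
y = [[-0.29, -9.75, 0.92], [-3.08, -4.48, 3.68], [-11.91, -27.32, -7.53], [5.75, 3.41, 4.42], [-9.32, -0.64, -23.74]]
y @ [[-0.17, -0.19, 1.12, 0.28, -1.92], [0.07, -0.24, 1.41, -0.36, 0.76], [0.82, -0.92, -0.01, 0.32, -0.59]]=[[0.12, 1.55, -14.08, 3.72, -7.40], [3.23, -1.73, -9.80, 1.93, 0.34], [-6.06, 15.75, -51.79, 4.09, 6.55], [2.89, -5.98, 11.2, 1.80, -11.06], [-17.93, 23.77, -11.10, -9.98, 31.41]]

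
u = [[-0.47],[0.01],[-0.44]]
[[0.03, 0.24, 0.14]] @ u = [[-0.07]]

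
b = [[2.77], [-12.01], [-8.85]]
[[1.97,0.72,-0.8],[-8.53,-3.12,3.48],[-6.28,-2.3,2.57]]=b @[[0.71, 0.26, -0.29]]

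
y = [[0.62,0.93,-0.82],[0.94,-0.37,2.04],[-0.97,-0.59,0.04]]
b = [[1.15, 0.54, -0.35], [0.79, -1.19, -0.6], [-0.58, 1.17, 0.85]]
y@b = [[1.92, -1.73, -1.47], [-0.39, 3.33, 1.63], [-1.6, 0.23, 0.73]]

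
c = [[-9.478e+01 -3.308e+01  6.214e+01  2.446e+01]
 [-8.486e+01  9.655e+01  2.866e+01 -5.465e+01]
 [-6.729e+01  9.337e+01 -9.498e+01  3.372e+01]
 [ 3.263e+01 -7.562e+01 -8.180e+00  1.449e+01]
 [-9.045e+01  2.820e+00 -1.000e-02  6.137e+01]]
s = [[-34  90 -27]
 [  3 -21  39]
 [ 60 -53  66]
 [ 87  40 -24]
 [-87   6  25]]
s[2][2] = 66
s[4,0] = -87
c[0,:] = [-94.78, -33.08, 62.14, 24.46]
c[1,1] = 96.55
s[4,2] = 25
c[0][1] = -33.08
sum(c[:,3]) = 79.39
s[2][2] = 66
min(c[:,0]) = -94.78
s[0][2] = -27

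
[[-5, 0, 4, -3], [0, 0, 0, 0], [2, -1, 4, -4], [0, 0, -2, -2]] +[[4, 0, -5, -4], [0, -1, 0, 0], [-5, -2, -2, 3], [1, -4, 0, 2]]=[[-1, 0, -1, -7], [0, -1, 0, 0], [-3, -3, 2, -1], [1, -4, -2, 0]]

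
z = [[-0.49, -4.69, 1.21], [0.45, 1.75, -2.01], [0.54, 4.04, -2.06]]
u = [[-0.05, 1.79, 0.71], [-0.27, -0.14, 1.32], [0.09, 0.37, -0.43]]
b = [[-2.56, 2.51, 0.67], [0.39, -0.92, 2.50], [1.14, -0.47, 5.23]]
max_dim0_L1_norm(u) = 2.46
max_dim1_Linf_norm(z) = 4.69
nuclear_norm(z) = 8.52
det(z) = -0.41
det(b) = 11.92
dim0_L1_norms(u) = [0.41, 2.3, 2.46]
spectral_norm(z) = 7.06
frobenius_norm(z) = 7.20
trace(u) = -0.62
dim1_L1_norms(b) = [5.74, 3.81, 6.84]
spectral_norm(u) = 1.99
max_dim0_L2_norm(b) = 5.84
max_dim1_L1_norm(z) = 6.64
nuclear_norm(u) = 3.39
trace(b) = 1.75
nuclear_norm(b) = 10.18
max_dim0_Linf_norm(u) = 1.79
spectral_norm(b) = 5.98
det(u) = -0.04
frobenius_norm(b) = 7.03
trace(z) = -0.80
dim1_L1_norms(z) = [6.39, 4.21, 6.64]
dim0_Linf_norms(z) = [0.54, 4.69, 2.06]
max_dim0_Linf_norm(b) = 5.23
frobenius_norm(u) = 2.42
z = b @ u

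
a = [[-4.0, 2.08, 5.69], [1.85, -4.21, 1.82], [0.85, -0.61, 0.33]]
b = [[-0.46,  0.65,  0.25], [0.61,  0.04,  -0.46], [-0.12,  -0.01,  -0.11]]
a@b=[[2.43, -2.57, -2.58], [-3.64, 1.02, 2.2], [-0.8, 0.52, 0.46]]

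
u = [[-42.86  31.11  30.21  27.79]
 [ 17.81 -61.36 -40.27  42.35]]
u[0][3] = 27.79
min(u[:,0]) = -42.86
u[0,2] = 30.21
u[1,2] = -40.27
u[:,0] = [-42.86, 17.81]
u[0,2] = 30.21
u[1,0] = 17.81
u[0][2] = 30.21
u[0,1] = 31.11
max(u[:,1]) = 31.11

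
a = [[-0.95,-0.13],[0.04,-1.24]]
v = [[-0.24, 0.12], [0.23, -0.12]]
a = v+[[-0.71, -0.25], [-0.19, -1.12]]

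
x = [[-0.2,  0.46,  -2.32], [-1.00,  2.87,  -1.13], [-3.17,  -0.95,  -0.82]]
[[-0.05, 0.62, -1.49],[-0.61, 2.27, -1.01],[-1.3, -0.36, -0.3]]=x@[[0.44,-0.07,-0.03], [-0.07,0.72,-0.12], [-0.03,-0.12,0.62]]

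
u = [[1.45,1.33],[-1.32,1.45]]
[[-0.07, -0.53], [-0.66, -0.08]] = u @ [[0.2, -0.17], [-0.27, -0.21]]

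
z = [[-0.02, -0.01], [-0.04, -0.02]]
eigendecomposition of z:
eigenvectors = [[0.45, 0.45], [-0.89, 0.89]]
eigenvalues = [0.0, -0.04]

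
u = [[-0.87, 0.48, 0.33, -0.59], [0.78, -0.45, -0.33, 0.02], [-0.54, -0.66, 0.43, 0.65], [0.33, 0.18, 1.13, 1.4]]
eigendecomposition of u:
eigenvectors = [[0.73+0.00j, (-0.31+0.29j), (-0.31-0.29j), (-0.14+0j)], [(-0.68+0j), 0.27+0.27j, (0.27-0.27j), -0.10+0.00j], [-0.02+0.00j, -0.64+0.00j, -0.64-0.00j, 0.47+0.00j], [-0.04+0.00j, (0.51+0.06j), 0.51-0.06j, 0.86+0.00j]]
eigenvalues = [(-1.3+0j), (-0.07+0.46j), (-0.07-0.46j), (1.94+0j)]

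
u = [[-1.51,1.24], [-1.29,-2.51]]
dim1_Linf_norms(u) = [1.51, 2.51]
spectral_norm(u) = 2.88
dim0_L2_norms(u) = [1.99, 2.8]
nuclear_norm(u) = 4.75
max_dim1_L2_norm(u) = 2.82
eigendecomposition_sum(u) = [[-0.76+1.01j, 0.62+1.07j],[-0.64-1.12j, (-1.25+0.15j)]] + [[-0.76-1.01j, (0.62-1.07j)], [-0.64+1.12j, -1.25-0.15j]]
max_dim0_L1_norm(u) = 3.75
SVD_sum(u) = [[0.22, 0.69], [-0.84, -2.65]] + [[-1.73,0.55], [-0.45,0.14]]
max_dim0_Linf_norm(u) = 2.51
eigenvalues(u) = [(-2.01+1.16j), (-2.01-1.16j)]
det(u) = 5.39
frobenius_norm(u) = 3.43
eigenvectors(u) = [[(-0.28-0.64j), -0.28+0.64j], [(0.71+0j), (0.71-0j)]]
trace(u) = -4.02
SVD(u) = [[-0.25, 0.97],  [0.97, 0.25]] @ diag([2.8755614511279877, 1.8743122314029486]) @ [[-0.30, -0.95], [-0.95, 0.30]]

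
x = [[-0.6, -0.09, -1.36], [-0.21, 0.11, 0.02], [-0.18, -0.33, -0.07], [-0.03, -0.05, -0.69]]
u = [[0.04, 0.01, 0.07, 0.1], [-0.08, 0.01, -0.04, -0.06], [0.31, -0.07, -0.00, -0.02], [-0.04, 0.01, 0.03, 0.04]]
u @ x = [[-0.04, -0.03, -0.13], [0.05, 0.02, 0.15], [-0.17, -0.03, -0.41], [0.02, -0.01, 0.02]]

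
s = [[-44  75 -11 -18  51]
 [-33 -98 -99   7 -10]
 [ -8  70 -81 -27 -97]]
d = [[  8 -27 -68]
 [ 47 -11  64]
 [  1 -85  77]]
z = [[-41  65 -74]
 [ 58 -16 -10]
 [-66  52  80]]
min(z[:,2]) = -74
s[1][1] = -98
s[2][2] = -81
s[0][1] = 75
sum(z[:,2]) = -4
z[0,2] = -74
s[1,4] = -10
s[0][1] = 75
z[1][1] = -16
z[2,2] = 80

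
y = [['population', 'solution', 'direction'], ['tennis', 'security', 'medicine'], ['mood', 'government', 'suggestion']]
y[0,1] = 'solution'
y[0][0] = 'population'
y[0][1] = 'solution'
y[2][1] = 'government'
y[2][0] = 'mood'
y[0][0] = 'population'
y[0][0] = 'population'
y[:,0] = ['population', 'tennis', 'mood']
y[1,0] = 'tennis'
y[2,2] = 'suggestion'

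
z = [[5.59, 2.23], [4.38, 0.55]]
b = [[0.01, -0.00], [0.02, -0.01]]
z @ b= [[0.10, -0.02], [0.05, -0.01]]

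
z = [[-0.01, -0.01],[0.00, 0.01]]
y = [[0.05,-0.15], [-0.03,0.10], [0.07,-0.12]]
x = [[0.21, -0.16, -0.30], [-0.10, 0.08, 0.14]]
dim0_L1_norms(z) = [0.01, 0.02]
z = x @ y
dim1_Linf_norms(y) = [0.15, 0.1, 0.12]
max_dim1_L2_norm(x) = 0.4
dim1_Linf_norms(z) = [0.01, 0.01]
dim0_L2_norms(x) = [0.23, 0.18, 0.33]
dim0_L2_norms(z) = [0.01, 0.01]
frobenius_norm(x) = 0.44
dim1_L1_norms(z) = [0.02, 0.01]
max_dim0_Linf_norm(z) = 0.01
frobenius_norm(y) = 0.23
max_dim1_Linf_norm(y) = 0.15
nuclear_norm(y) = 0.26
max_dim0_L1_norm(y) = 0.37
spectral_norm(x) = 0.44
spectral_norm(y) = 0.23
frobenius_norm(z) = 0.02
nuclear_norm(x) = 0.45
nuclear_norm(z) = 0.02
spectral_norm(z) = 0.02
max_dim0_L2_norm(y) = 0.22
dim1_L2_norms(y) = [0.16, 0.1, 0.14]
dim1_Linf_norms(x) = [0.3, 0.14]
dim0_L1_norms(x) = [0.31, 0.24, 0.44]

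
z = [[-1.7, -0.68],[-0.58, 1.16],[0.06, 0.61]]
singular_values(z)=[1.86, 1.4]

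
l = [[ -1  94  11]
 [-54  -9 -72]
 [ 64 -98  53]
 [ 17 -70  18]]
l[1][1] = -9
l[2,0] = 64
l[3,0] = 17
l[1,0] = -54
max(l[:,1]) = 94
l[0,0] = -1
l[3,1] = -70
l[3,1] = -70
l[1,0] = -54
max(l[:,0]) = 64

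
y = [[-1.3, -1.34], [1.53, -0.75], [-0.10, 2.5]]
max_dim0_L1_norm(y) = 4.59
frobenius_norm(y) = 3.56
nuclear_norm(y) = 4.94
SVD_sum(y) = [[-0.11, -1.43], [-0.05, -0.63], [0.19, 2.48]] + [[-1.19,  0.09], [1.58,  -0.12], [-0.29,  0.02]]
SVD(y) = [[-0.49,0.6], [-0.22,-0.79], [0.85,0.14]] @ diag([2.9383565397786393, 2.003761673737698]) @ [[0.07, 1.0], [-1.00, 0.07]]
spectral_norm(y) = 2.94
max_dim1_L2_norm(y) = 2.5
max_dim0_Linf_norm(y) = 2.5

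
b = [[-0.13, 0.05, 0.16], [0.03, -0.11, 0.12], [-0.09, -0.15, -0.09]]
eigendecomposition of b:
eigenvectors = [[(0.86+0j),-0.02+0.58j,-0.02-0.58j], [(-0.51+0j),(0.03+0.46j),(0.03-0.46j)], [0.00+0.00j,(-0.67+0j),(-0.67-0j)]]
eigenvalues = [(-0.16+0j), (-0.08+0.18j), (-0.08-0.18j)]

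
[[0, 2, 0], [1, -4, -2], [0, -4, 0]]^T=[[0, 1, 0], [2, -4, -4], [0, -2, 0]]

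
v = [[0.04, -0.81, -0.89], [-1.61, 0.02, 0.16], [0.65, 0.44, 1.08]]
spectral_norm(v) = 1.83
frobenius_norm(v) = 2.42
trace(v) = 1.14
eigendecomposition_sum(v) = [[-0.41, -0.29, -0.16], [-0.80, -0.58, -0.32], [0.32, 0.23, 0.13]] + [[0.59,0.65,2.39], [-1.02,-1.11,-4.11], [0.35,0.38,1.42]] + [[-0.15, -1.16, -3.12], [0.21, 1.71, 4.59], [-0.02, -0.17, -0.47]]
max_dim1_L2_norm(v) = 1.62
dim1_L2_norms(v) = [1.2, 1.62, 1.34]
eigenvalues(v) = [-0.86, 0.9, 1.1]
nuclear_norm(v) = 3.68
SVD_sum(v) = [[-0.54, -0.21, -0.35], [-0.96, -0.38, -0.61], [0.97, 0.38, 0.62]] + [[0.58, -0.42, -0.66], [-0.65, 0.47, 0.73], [-0.32, 0.23, 0.35]] + [[-0.00, -0.17, 0.11], [-0.00, -0.07, 0.05], [-0.0, -0.17, 0.11]]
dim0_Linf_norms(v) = [1.61, 0.81, 1.08]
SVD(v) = [[0.37, -0.63, 0.68], [0.65, 0.70, 0.29], [-0.66, 0.34, 0.67]] @ diag([1.8340008231238458, 1.548118903543301, 0.3002812702666353]) @ [[-0.8, -0.31, -0.51], [-0.60, 0.44, 0.67], [-0.01, -0.84, 0.54]]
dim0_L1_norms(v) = [2.3, 1.27, 2.13]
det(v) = -0.85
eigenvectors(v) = [[0.43,0.48,-0.56], [0.84,-0.83,0.82], [-0.33,0.29,-0.08]]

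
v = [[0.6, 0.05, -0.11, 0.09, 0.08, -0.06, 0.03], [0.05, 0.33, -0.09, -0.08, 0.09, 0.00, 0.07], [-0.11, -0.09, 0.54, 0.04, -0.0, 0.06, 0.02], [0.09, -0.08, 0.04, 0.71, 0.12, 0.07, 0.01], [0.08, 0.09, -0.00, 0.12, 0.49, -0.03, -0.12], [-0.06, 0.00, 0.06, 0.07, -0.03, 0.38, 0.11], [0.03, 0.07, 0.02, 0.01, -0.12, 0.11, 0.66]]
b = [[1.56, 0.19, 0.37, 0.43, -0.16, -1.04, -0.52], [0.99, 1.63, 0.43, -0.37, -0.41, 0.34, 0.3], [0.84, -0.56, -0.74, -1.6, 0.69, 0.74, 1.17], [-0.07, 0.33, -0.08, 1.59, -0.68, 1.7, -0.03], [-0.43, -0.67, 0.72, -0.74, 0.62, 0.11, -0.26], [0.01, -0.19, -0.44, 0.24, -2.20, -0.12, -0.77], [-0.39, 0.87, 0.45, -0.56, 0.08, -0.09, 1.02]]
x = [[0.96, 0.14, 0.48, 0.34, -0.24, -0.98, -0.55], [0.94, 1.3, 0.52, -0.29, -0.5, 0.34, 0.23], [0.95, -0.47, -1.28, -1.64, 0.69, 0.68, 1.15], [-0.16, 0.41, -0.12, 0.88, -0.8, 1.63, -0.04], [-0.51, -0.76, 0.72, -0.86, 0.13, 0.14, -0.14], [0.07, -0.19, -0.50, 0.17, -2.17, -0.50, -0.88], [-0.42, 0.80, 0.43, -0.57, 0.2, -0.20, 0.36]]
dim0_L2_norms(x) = [1.78, 1.83, 1.76, 2.18, 2.49, 2.12, 1.61]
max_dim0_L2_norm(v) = 0.73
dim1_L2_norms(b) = [2.04, 2.08, 2.55, 2.45, 1.47, 2.39, 1.57]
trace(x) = 1.85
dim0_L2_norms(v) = [0.63, 0.37, 0.56, 0.73, 0.53, 0.41, 0.68]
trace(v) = 3.71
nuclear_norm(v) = 3.71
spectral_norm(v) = 0.83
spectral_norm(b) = 3.37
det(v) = 0.01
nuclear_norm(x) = 12.17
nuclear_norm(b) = 13.40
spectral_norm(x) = 3.24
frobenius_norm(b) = 5.60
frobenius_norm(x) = 5.26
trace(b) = 5.56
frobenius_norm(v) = 1.52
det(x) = 0.12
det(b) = -31.28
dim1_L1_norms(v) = [1.02, 0.71, 0.86, 1.12, 0.93, 0.71, 1.02]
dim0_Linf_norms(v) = [0.6, 0.33, 0.54, 0.71, 0.49, 0.38, 0.66]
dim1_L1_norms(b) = [4.27, 4.47, 6.34, 4.48, 3.55, 3.97, 3.46]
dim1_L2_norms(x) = [1.61, 1.83, 2.78, 2.07, 1.47, 2.46, 1.24]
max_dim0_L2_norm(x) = 2.49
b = v + x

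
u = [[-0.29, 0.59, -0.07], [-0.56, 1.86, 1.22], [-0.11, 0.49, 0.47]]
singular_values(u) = [2.45, 0.44, 0.0]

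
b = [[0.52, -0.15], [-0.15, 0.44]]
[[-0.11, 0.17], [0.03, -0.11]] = b @[[-0.22,0.28], [-0.01,-0.16]]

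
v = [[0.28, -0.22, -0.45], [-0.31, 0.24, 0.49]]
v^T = [[0.28, -0.31],  [-0.22, 0.24],  [-0.45, 0.49]]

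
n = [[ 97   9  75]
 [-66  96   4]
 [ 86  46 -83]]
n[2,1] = 46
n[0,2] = 75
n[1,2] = 4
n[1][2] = 4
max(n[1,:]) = 96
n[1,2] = 4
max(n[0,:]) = 97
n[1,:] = [-66, 96, 4]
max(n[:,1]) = 96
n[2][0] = 86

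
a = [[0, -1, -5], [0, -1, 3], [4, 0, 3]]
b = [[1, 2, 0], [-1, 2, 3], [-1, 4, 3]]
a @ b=[[6, -22, -18], [-2, 10, 6], [1, 20, 9]]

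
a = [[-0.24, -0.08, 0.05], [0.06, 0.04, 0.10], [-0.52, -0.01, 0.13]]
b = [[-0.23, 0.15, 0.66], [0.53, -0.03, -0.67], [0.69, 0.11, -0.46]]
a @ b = [[0.05,  -0.03,  -0.13], [0.08,  0.02,  -0.03], [0.20,  -0.06,  -0.4]]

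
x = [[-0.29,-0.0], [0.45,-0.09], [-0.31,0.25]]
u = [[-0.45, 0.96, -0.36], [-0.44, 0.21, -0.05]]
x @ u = [[0.13, -0.28, 0.10], [-0.16, 0.41, -0.16], [0.03, -0.25, 0.10]]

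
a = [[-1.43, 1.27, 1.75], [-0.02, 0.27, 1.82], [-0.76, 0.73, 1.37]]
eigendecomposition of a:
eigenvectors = [[0.57, 0.85, -0.58], [0.68, -0.39, -0.81], [0.46, 0.35, 0.11]]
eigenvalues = [1.5, -1.3, 0.01]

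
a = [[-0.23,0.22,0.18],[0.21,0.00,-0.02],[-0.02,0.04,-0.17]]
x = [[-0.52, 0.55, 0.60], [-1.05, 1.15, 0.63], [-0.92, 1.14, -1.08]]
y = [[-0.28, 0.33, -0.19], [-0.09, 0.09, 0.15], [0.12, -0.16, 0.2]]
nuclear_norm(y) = 0.76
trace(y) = 0.01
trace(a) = -0.40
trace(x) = -0.45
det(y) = -0.00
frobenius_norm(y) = 0.58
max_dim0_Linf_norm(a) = 0.23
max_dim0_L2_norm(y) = 0.38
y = a @ x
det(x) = -0.01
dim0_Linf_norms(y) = [0.28, 0.33, 0.2]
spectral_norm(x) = 2.27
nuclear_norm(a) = 0.71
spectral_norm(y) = 0.54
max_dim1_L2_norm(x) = 1.82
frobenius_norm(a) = 0.46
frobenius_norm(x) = 2.66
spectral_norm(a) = 0.40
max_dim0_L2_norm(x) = 1.71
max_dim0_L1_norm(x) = 2.84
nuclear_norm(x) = 3.66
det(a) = 0.01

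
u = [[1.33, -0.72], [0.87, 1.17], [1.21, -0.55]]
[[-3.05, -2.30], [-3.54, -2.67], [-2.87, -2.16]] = u @ [[-2.8,-2.11], [-0.94,-0.71]]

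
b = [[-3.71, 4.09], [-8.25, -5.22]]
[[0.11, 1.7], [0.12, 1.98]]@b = [[-14.43,-8.42], [-16.78,-9.84]]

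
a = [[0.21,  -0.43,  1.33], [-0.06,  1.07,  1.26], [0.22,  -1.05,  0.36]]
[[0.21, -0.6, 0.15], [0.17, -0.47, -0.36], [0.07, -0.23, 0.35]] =a@[[0.28, 0.12, 0.72], [0.03, 0.09, -0.21], [0.12, -0.44, -0.07]]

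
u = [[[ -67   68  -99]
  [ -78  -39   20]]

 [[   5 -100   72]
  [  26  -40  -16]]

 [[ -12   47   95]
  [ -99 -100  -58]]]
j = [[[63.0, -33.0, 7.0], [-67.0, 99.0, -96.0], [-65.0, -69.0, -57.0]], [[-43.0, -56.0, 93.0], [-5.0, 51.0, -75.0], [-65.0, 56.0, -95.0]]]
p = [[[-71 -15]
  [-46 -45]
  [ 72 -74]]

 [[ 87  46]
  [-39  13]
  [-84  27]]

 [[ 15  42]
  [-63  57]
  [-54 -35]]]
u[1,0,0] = 5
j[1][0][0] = -43.0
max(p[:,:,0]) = 87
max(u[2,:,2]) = 95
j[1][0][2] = 93.0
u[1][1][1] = -40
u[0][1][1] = -39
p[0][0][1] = -15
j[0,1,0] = -67.0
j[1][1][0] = -5.0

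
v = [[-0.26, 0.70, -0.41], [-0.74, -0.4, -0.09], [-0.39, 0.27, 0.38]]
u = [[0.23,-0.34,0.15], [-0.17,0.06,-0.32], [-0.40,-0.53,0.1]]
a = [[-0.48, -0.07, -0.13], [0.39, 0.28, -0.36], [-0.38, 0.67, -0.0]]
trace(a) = -0.20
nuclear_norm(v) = 2.28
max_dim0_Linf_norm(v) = 0.74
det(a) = -0.17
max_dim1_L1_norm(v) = 1.37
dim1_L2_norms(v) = [0.85, 0.85, 0.61]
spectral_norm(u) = 0.70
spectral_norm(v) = 0.88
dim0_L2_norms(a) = [0.73, 0.73, 0.38]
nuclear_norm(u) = 1.40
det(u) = -0.07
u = a @ v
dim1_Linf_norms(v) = [0.7, 0.74, 0.39]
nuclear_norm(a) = 1.80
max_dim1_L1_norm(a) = 1.05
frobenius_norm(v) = 1.35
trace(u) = 0.39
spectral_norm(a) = 0.80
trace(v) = -0.28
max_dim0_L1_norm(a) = 1.25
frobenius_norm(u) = 0.88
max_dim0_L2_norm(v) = 0.88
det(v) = 0.40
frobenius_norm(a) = 1.10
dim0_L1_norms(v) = [1.39, 1.37, 0.88]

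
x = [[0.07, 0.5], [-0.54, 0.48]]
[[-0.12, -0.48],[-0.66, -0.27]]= x@[[0.91, -0.31], [-0.36, -0.92]]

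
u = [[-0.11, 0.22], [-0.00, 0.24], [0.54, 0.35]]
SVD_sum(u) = [[0.04, 0.03], [0.12, 0.09], [0.5, 0.4]] + [[-0.15, 0.19], [-0.12, 0.15], [0.04, -0.05]]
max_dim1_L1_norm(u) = 0.89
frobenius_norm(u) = 0.73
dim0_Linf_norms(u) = [0.54, 0.35]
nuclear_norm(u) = 0.97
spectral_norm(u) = 0.66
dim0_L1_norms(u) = [0.65, 0.81]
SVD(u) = [[0.08, -0.77], [0.23, -0.60], [0.97, 0.2]] @ diag([0.6596475632013252, 0.31155271201283685]) @ [[0.78, 0.62], [0.62, -0.78]]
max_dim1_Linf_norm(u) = 0.54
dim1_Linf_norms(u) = [0.22, 0.24, 0.54]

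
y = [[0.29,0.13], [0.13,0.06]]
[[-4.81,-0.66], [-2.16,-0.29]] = y @ [[-14.73, -3.33], [-4.11, 2.36]]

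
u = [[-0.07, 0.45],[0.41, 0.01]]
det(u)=-0.185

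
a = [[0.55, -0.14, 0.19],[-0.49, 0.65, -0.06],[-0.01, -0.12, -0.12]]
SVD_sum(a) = [[0.39, -0.34, 0.08], [-0.59, 0.52, -0.12], [0.04, -0.03, 0.01]] + [[0.15,0.2,0.13], [0.09,0.13,0.08], [-0.08,-0.1,-0.07]] + [[0.01, 0.01, -0.02],[0.01, 0.01, -0.02],[0.03, 0.02, -0.06]]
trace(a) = 1.08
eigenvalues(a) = [0.89, 0.29, -0.1]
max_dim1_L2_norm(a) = 0.82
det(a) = -0.03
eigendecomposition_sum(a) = [[0.35, -0.25, 0.08], [-0.74, 0.52, -0.17], [0.08, -0.06, 0.02]] + [[0.19, 0.10, 0.07], [0.25, 0.13, 0.10], [-0.08, -0.04, -0.03]] + [[0.01, 0.01, 0.03], [0.0, 0.0, 0.01], [-0.02, -0.02, -0.11]]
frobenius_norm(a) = 1.03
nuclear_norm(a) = 1.39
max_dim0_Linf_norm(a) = 0.65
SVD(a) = [[-0.55, -0.77, 0.31], [0.83, -0.49, 0.27], [-0.05, 0.4, 0.91]] @ diag([0.9577937093508653, 0.36074239872714425, 0.07613233274041063]) @ [[-0.74, 0.65, -0.15], [-0.53, -0.71, -0.46], [0.41, 0.26, -0.87]]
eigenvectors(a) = [[-0.43, 0.59, -0.30], [0.9, 0.77, -0.12], [-0.10, -0.24, 0.95]]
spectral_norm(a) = 0.96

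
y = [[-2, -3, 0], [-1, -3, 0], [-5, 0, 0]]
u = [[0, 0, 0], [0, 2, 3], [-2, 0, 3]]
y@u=[[0, -6, -9], [0, -6, -9], [0, 0, 0]]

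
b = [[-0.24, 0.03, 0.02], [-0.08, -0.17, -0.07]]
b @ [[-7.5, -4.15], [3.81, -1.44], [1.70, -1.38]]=[[1.95, 0.93], [-0.17, 0.67]]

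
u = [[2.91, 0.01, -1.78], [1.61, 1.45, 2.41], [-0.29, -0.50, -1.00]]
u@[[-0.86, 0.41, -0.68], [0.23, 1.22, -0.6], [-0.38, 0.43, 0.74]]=[[-1.82, 0.44, -3.30], [-1.97, 3.47, -0.18], [0.51, -1.16, -0.24]]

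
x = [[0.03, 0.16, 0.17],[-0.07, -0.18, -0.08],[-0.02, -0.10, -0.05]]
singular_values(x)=[0.33, 0.07, 0.01]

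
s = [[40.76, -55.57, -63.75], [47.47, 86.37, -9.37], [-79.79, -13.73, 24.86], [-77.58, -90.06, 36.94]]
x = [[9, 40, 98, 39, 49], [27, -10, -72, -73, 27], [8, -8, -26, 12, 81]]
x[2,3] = 12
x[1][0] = 27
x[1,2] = -72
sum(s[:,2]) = -11.320000000000007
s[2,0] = -79.79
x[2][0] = 8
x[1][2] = -72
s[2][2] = 24.86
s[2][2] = 24.86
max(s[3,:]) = 36.94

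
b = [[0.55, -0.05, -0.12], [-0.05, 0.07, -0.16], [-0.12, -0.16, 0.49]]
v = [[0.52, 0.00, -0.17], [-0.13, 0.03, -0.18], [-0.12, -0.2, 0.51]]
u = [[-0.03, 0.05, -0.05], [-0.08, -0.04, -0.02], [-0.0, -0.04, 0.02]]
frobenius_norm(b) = 0.80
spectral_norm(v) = 0.68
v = b + u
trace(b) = 1.11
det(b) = 0.00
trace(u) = -0.05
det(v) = -0.02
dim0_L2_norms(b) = [0.57, 0.18, 0.53]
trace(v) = 1.06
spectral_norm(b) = 0.65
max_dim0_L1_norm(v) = 0.86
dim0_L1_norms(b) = [0.72, 0.28, 0.77]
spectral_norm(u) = 0.10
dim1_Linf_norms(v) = [0.52, 0.18, 0.51]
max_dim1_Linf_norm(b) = 0.55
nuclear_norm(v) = 1.18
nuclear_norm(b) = 1.11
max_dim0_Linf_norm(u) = 0.08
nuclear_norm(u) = 0.18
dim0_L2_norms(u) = [0.09, 0.08, 0.06]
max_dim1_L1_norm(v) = 0.83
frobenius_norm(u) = 0.13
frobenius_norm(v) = 0.81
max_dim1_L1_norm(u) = 0.14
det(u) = -0.00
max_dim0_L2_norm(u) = 0.09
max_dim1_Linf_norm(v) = 0.52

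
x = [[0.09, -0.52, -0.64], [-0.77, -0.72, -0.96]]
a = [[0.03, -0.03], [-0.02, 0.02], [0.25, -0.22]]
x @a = [[-0.15, 0.13], [-0.25, 0.22]]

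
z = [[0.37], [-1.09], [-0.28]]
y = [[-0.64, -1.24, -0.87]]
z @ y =[[-0.24,-0.46,-0.32], [0.7,1.35,0.95], [0.18,0.35,0.24]]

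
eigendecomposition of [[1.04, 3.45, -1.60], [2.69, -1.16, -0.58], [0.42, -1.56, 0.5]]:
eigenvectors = [[0.49, -0.84, 0.34], [-0.78, -0.51, 0.32], [-0.39, 0.15, 0.89]]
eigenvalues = [-3.15, 3.43, 0.1]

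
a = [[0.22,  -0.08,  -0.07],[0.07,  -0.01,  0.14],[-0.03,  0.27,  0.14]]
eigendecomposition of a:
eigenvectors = [[0.03+0.00j, 0.86+0.00j, 0.86-0.00j], [0.72+0.00j, (0.02-0.19j), 0.02+0.19j], [(-0.69+0j), -0.34-0.33j, -0.34+0.33j]]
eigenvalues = [(-0.14+0j), (0.25+0.04j), (0.25-0.04j)]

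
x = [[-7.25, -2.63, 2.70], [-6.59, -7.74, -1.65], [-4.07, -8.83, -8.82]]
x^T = [[-7.25, -6.59, -4.07], [-2.63, -7.74, -8.83], [2.7, -1.65, -8.82]]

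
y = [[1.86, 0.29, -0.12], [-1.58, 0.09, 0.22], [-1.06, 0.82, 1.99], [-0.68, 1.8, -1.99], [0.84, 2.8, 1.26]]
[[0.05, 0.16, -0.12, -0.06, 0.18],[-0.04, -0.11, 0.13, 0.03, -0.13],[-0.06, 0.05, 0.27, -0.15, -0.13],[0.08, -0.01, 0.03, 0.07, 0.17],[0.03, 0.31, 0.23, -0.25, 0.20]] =y @[[0.02,  0.08,  -0.07,  -0.03,  0.08], [0.02,  0.07,  0.07,  -0.05,  0.07], [-0.03,  0.04,  0.07,  -0.07,  -0.05]]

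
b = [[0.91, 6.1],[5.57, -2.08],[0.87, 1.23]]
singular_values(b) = [6.71, 5.53]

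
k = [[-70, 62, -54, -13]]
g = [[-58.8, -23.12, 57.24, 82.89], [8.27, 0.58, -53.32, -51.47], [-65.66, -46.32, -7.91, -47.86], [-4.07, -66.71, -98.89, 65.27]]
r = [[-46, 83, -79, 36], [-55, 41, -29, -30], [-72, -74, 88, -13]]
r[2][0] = -72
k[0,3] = -13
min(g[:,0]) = -65.66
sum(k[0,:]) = -75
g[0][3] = 82.89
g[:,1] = [-23.12, 0.58, -46.32, -66.71]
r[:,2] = [-79, -29, 88]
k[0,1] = 62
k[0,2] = -54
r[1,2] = -29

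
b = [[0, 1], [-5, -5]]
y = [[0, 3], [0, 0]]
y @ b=[[-15, -15], [0, 0]]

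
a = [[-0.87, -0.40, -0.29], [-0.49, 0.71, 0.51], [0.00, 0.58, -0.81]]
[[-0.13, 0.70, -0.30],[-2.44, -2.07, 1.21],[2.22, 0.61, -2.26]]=a@[[1.32, 0.41, -0.34], [-0.37, -1.38, -0.35], [-3.01, -1.74, 2.54]]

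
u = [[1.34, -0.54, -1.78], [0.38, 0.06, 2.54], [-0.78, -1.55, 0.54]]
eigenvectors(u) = [[(-0.94+0j), 0.21-0.37j, (0.21+0.37j)], [0.20+0.00j, -0.75+0.00j, (-0.75-0j)], [0.29+0.00j, (-0-0.51j), -0.00+0.51j]]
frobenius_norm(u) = 3.89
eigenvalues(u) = [(2.01+0j), (-0.03+1.93j), (-0.03-1.93j)]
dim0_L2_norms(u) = [1.6, 1.64, 3.15]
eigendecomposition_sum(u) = [[1.73+0.00j,0.50+0.00j,(-1.23-0j)], [-0.36+0.00j,(-0.11-0j),(0.26+0j)], [(-0.54+0j),-0.16-0.00j,(0.38+0j)]] + [[(-0.19+0.13j), (-0.52-0.25j), (-0.27+0.59j)], [(0.37+0.18j), (0.08+1.02j), (1.14-0.1j)], [(-0.12+0.26j), (-0.7+0.06j), (0.08+0.78j)]] + [[-0.19-0.13j,  -0.52+0.25j,  -0.27-0.59j], [(0.37-0.18j),  0.08-1.02j,  1.14+0.10j], [(-0.12-0.26j),  (-0.7-0.06j),  0.08-0.78j]]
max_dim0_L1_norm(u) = 4.86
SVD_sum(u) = [[0.47, -0.04, -1.99],[-0.55, 0.05, 2.32],[-0.15, 0.01, 0.65]] + [[0.02, 0.03, 0.00], [0.26, 0.43, 0.05], [-0.85, -1.42, -0.17]] + [[0.85, -0.53, 0.21], [0.67, -0.42, 0.17], [0.22, -0.14, 0.05]]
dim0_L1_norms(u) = [2.5, 2.15, 4.86]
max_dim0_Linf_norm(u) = 2.54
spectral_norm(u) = 3.22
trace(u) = 1.94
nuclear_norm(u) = 6.29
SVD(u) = [[0.64, -0.02, -0.77],[-0.74, -0.29, -0.61],[-0.21, 0.96, -0.2]] @ diag([3.217045839508779, 1.7416358102159766, 1.3322990546692572]) @ [[0.23,-0.02,-0.97], [-0.51,-0.85,-0.10], [-0.83,0.52,-0.21]]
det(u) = 7.46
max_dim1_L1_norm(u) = 3.66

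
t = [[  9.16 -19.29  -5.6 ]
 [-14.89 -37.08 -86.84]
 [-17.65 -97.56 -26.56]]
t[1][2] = -86.84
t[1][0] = -14.89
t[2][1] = -97.56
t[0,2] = -5.6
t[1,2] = -86.84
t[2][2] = -26.56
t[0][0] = 9.16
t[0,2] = -5.6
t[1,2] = -86.84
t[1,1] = -37.08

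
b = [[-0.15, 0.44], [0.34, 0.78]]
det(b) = -0.27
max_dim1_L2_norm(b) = 0.85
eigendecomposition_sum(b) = [[-0.26, 0.11],[0.08, -0.03]] + [[0.11, 0.33], [0.26, 0.81]]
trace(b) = 0.63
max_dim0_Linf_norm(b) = 0.78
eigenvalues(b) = [-0.29, 0.92]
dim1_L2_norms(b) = [0.46, 0.85]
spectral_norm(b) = 0.93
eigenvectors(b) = [[-0.95,-0.38], [0.3,-0.92]]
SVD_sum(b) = [[0.1, 0.37], [0.22, 0.81]] + [[-0.25, 0.07], [0.12, -0.03]]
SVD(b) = [[0.41, 0.91], [0.91, -0.41]] @ diag([0.9258414184006587, 0.28795428104797605]) @ [[0.27, 0.96], [-0.96, 0.27]]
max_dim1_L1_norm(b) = 1.12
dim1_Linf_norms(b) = [0.44, 0.78]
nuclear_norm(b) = 1.21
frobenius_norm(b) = 0.97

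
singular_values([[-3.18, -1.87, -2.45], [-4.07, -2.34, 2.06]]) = [5.97, 3.2]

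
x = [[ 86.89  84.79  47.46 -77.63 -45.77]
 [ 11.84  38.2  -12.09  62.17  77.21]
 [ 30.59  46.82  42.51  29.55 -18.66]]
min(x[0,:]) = -77.63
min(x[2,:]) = -18.66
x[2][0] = 30.59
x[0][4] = -45.77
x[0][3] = -77.63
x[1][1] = 38.2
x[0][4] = -45.77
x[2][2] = 42.51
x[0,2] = 47.46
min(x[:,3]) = -77.63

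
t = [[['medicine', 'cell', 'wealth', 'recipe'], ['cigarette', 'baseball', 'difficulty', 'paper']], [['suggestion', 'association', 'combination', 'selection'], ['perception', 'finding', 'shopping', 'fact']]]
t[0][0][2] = 'wealth'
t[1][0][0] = 'suggestion'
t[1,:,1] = ['association', 'finding']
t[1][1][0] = 'perception'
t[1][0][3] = 'selection'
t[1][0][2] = 'combination'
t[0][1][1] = 'baseball'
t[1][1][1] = 'finding'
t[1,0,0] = 'suggestion'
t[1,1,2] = 'shopping'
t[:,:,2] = [['wealth', 'difficulty'], ['combination', 'shopping']]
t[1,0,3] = 'selection'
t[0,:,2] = ['wealth', 'difficulty']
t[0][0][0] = 'medicine'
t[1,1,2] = 'shopping'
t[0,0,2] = 'wealth'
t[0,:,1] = ['cell', 'baseball']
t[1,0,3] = 'selection'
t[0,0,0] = 'medicine'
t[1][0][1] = 'association'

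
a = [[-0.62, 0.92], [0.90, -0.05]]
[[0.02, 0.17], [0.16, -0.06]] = a @ [[0.18, -0.06], [0.14, 0.14]]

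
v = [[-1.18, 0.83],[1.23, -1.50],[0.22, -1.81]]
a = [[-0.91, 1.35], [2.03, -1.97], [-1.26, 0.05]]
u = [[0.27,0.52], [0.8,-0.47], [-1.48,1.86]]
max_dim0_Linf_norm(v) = 1.81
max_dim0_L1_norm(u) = 2.85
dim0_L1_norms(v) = [2.63, 4.14]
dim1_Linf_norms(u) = [0.52, 0.8, 1.86]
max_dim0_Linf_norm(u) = 1.86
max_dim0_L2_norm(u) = 1.99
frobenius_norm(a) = 3.50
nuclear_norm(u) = 3.17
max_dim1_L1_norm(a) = 4.0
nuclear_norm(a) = 4.28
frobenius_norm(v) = 3.03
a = u + v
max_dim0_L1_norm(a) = 4.2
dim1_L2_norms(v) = [1.44, 1.94, 1.82]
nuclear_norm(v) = 3.85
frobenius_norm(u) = 2.62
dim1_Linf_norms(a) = [1.35, 2.03, 1.26]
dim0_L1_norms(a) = [4.2, 3.37]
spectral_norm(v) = 2.86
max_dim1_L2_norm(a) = 2.83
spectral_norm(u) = 2.54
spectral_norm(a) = 3.38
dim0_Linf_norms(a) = [2.03, 1.97]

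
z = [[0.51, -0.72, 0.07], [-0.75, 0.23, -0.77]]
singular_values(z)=[1.28, 0.6]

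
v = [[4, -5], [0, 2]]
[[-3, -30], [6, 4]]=v @ [[3, -5], [3, 2]]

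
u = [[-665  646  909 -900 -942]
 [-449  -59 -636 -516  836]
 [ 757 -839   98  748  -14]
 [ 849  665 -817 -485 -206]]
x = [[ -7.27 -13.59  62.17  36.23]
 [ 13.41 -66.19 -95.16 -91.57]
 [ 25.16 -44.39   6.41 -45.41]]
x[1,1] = -66.19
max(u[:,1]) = 665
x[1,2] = -95.16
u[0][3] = -900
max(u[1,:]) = 836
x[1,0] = 13.41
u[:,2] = [909, -636, 98, -817]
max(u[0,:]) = 909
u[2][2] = 98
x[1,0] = 13.41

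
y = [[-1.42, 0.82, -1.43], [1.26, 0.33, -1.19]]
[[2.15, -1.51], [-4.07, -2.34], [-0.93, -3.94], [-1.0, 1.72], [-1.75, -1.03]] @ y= [[-4.96, 1.26, -1.28], [2.83, -4.11, 8.6], [-3.64, -2.06, 6.02], [3.59, -0.25, -0.62], [1.19, -1.77, 3.73]]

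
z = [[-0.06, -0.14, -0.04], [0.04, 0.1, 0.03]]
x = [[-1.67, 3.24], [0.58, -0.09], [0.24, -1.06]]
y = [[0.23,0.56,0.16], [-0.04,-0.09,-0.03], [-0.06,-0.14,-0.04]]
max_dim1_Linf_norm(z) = 0.14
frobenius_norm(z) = 0.19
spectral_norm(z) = 0.19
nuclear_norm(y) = 0.66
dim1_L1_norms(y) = [0.95, 0.16, 0.24]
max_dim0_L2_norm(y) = 0.58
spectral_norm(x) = 3.81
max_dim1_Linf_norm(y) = 0.56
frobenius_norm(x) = 3.85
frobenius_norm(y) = 0.65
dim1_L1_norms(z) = [0.24, 0.17]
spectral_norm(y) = 0.65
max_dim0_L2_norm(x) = 3.41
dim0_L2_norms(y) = [0.24, 0.58, 0.17]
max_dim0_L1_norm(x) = 4.39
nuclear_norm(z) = 0.20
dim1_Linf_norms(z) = [0.14, 0.1]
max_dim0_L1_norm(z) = 0.24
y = x @ z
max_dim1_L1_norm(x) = 4.91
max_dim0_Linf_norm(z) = 0.14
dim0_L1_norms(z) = [0.1, 0.24, 0.07]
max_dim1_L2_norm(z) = 0.16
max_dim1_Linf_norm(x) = 3.24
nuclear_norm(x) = 4.36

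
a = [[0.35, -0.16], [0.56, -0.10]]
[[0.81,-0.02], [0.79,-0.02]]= a@[[0.82, -0.02], [-3.27, 0.08]]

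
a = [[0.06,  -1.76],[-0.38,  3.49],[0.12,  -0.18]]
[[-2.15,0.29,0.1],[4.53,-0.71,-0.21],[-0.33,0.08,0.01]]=a @[[-0.99,0.48,-0.01], [1.19,-0.15,-0.06]]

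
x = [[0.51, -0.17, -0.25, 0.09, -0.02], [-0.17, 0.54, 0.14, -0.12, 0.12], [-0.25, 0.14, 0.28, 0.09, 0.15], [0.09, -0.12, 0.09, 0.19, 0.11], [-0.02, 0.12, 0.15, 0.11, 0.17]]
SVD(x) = [[-0.62, -0.22, -0.63, 0.23, 0.33], [0.61, -0.58, -0.46, 0.18, -0.24], [0.44, 0.49, -0.12, 0.49, 0.56], [-0.1, 0.55, -0.36, 0.25, -0.70], [0.2, 0.28, -0.49, -0.78, 0.17]] @ diag([0.8740634414756998, 0.4147310981634451, 0.3751042492808812, 0.018855002722502644, 0.007246208357471351]) @ [[-0.62, 0.61, 0.44, -0.1, 0.2], [-0.22, -0.58, 0.49, 0.55, 0.28], [-0.63, -0.46, -0.12, -0.36, -0.49], [0.23, 0.18, 0.49, 0.25, -0.78], [0.33, -0.24, 0.56, -0.70, 0.17]]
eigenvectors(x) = [[0.62,-0.63,0.22,-0.33,-0.23], [-0.61,-0.46,0.58,0.24,-0.18], [-0.44,-0.12,-0.49,-0.56,-0.49], [0.10,-0.36,-0.55,0.70,-0.25], [-0.20,-0.49,-0.28,-0.17,0.78]]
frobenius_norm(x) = 1.04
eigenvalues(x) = [0.87, 0.38, 0.41, 0.01, 0.02]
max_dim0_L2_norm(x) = 0.61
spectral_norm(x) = 0.87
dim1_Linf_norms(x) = [0.51, 0.54, 0.28, 0.19, 0.17]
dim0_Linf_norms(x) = [0.51, 0.54, 0.28, 0.19, 0.17]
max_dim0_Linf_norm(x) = 0.54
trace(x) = 1.69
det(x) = 0.00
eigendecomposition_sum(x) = [[0.34, -0.33, -0.24, 0.05, -0.11], [-0.33, 0.32, 0.23, -0.05, 0.11], [-0.24, 0.23, 0.17, -0.04, 0.08], [0.05, -0.05, -0.04, 0.01, -0.02], [-0.11, 0.11, 0.08, -0.02, 0.03]] + [[0.15, 0.11, 0.03, 0.09, 0.12],[0.11, 0.08, 0.02, 0.06, 0.08],[0.03, 0.02, 0.01, 0.02, 0.02],[0.09, 0.06, 0.02, 0.05, 0.07],[0.12, 0.08, 0.02, 0.07, 0.09]] + [[0.02, 0.05, -0.04, -0.05, -0.03], [0.05, 0.14, -0.12, -0.13, -0.07], [-0.04, -0.12, 0.1, 0.11, 0.06], [-0.05, -0.13, 0.11, 0.13, 0.06], [-0.03, -0.07, 0.06, 0.06, 0.03]] + [[0.0,-0.00,0.0,-0.00,0.0], [-0.0,0.0,-0.0,0.0,-0.0], [0.00,-0.00,0.0,-0.00,0.00], [-0.00,0.0,-0.0,0.0,-0.0], [0.00,-0.00,0.00,-0.0,0.00]] + [[0.00, 0.0, 0.0, 0.00, -0.0],  [0.00, 0.0, 0.0, 0.0, -0.00],  [0.0, 0.00, 0.0, 0.0, -0.01],  [0.00, 0.00, 0.00, 0.0, -0.0],  [-0.0, -0.0, -0.01, -0.00, 0.01]]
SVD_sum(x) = [[0.34, -0.33, -0.24, 0.05, -0.11], [-0.33, 0.32, 0.23, -0.05, 0.11], [-0.24, 0.23, 0.17, -0.04, 0.08], [0.05, -0.05, -0.04, 0.01, -0.02], [-0.11, 0.11, 0.08, -0.02, 0.03]] + [[0.02, 0.05, -0.04, -0.05, -0.03], [0.05, 0.14, -0.12, -0.13, -0.07], [-0.04, -0.12, 0.10, 0.11, 0.06], [-0.05, -0.13, 0.11, 0.13, 0.06], [-0.03, -0.07, 0.06, 0.06, 0.03]] + [[0.15,0.11,0.03,0.09,0.12], [0.11,0.08,0.02,0.06,0.08], [0.03,0.02,0.01,0.02,0.02], [0.09,0.06,0.02,0.05,0.07], [0.12,0.08,0.02,0.07,0.09]] + [[0.0, 0.0, 0.00, 0.0, -0.0], [0.0, 0.00, 0.00, 0.0, -0.00], [0.0, 0.00, 0.0, 0.00, -0.01], [0.00, 0.0, 0.00, 0.00, -0.0], [-0.00, -0.00, -0.01, -0.0, 0.01]] + [[0.00, -0.00, 0.00, -0.0, 0.00],[-0.00, 0.00, -0.00, 0.00, -0.00],[0.0, -0.00, 0.00, -0.00, 0.00],[-0.0, 0.0, -0.0, 0.00, -0.00],[0.00, -0.0, 0.0, -0.0, 0.0]]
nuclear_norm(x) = 1.69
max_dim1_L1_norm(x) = 1.09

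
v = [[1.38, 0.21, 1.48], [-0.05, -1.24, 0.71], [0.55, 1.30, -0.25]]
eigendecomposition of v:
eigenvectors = [[-0.96, 0.69, 0.25],[-0.05, -0.39, 0.72],[-0.28, -0.61, -0.65]]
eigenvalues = [1.83, -0.04, -1.9]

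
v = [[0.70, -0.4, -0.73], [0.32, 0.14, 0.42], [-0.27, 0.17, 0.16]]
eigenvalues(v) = [0.84, -0.14, 0.3]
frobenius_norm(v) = 1.27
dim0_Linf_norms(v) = [0.7, 0.4, 0.73]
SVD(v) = [[-0.95, -0.08, 0.31], [0.13, -0.98, 0.13], [0.3, 0.17, 0.94]] @ diag([1.1486237377768371, 0.5347644693194631, 0.05822775428471432]) @ [[-0.61, 0.39, 0.69], [-0.78, -0.14, -0.61], [0.14, 0.91, -0.39]]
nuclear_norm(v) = 1.74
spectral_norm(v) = 1.15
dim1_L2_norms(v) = [1.09, 0.55, 0.36]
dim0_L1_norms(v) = [1.29, 0.71, 1.31]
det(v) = -0.04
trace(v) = 1.00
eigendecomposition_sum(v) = [[0.64,-0.63,-1.08], [0.17,-0.16,-0.28], [-0.21,0.21,0.36]] + [[-0.0, 0.0, -0.01], [0.07, -0.02, 0.19], [-0.04, 0.01, -0.12]] + [[0.06, 0.23, 0.36], [0.09, 0.32, 0.51], [-0.01, -0.05, -0.08]]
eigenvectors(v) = [[-0.92, -0.05, 0.58], [-0.24, 0.85, 0.81], [0.31, -0.53, -0.13]]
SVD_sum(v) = [[0.66, -0.42, -0.75],[-0.09, 0.06, 0.10],[-0.21, 0.13, 0.24]] + [[0.03,0.01,0.03], [0.41,0.07,0.32], [-0.07,-0.01,-0.05]] + [[0.0, 0.02, -0.01], [0.0, 0.01, -0.00], [0.01, 0.05, -0.02]]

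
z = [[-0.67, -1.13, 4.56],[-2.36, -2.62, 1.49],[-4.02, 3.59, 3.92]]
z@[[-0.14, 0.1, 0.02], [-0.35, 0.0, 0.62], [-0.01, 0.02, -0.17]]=[[0.44, 0.02, -1.49], [1.23, -0.21, -1.92], [-0.73, -0.32, 1.48]]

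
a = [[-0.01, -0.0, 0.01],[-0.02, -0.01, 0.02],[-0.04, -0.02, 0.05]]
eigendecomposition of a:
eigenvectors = [[(0.21+0j), (0.11-0.55j), (0.11+0.55j)], [(0.32+0j), (0.64+0j), 0.64-0.00j], [(0.92+0j), (0.37-0.39j), 0.37+0.39j]]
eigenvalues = [(0.03+0j), (-0+0.01j), (-0-0.01j)]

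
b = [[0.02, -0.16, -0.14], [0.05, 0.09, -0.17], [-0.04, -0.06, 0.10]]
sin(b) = [[0.02, -0.16, -0.14], [0.05, 0.09, -0.17], [-0.04, -0.06, 0.1]]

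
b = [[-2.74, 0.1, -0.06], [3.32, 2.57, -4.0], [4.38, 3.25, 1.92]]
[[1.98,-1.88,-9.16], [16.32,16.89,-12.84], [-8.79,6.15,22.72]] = b @[[-0.61, 0.81, 3.20], [0.60, 2.10, -0.57], [-4.20, -2.2, 5.5]]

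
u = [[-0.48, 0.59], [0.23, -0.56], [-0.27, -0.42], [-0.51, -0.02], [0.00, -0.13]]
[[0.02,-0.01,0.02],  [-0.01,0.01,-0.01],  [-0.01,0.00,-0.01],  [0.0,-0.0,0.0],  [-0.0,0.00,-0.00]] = u@[[-0.01, 0.01, -0.01], [0.02, -0.01, 0.02]]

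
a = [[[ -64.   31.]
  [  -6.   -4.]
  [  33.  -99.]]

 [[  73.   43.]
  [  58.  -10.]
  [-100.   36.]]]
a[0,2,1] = -99.0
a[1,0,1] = 43.0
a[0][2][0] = 33.0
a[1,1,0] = 58.0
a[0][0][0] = -64.0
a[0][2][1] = -99.0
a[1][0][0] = 73.0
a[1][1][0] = 58.0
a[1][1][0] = 58.0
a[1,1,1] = -10.0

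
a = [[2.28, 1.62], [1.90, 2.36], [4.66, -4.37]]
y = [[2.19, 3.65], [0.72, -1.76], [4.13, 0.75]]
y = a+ [[-0.09,2.03], [-1.18,-4.12], [-0.53,5.12]]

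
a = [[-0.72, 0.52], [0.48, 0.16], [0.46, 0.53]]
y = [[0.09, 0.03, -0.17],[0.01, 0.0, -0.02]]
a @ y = [[-0.06, -0.02, 0.11], [0.04, 0.01, -0.08], [0.05, 0.01, -0.09]]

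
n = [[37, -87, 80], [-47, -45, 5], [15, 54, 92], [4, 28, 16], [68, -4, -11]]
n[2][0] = 15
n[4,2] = -11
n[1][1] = -45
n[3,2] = 16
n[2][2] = 92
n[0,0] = 37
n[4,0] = 68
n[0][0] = 37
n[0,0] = 37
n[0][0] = 37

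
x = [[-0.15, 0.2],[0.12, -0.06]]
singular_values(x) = [0.28, 0.05]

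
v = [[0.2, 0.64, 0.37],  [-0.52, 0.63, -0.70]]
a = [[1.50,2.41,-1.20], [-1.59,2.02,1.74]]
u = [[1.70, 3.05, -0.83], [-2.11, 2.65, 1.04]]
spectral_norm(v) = 1.08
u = a + v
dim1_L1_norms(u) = [5.58, 5.8]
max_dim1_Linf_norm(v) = 0.7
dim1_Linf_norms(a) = [2.41, 2.02]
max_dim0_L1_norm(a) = 4.43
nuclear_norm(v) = 1.84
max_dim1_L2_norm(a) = 3.1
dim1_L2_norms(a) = [3.08, 3.1]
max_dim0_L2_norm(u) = 4.04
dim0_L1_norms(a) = [3.09, 4.43, 2.94]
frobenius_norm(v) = 1.32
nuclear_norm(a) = 6.18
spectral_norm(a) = 3.16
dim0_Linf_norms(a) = [1.59, 2.41, 1.74]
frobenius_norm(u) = 5.04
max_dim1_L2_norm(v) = 1.08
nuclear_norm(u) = 7.06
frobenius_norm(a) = 4.37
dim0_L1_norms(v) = [0.72, 1.27, 1.07]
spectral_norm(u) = 4.04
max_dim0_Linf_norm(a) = 2.41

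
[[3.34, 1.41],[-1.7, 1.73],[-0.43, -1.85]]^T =[[3.34, -1.7, -0.43],[1.41, 1.73, -1.85]]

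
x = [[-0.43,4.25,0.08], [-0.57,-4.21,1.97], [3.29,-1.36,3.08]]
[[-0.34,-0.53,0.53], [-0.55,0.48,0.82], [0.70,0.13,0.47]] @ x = [[2.19,  0.07,  0.56], [2.66,  -5.47,  3.43], [1.17,  1.79,  1.76]]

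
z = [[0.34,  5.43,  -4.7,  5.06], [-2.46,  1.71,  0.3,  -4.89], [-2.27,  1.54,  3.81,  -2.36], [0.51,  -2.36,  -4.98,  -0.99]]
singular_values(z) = [9.92, 6.54, 5.29, 0.52]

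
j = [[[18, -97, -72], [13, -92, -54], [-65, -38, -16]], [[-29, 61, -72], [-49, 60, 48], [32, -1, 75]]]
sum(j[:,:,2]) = -91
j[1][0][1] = 61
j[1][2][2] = 75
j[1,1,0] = -49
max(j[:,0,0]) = 18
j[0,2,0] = -65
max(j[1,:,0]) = 32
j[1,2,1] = -1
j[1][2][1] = -1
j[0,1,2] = -54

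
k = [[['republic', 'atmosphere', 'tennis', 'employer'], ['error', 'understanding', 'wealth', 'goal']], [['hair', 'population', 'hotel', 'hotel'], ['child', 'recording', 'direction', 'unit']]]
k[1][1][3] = 'unit'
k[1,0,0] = 'hair'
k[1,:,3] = ['hotel', 'unit']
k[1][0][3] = 'hotel'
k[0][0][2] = 'tennis'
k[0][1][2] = 'wealth'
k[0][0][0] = 'republic'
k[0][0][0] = 'republic'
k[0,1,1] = 'understanding'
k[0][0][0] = 'republic'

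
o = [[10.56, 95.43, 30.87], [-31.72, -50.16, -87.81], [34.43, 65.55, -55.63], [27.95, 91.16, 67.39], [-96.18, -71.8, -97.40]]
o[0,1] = 95.43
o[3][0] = 27.95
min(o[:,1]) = -71.8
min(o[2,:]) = -55.63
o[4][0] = -96.18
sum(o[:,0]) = -54.96000000000001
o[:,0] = [10.56, -31.72, 34.43, 27.95, -96.18]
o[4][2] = -97.4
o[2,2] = -55.63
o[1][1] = -50.16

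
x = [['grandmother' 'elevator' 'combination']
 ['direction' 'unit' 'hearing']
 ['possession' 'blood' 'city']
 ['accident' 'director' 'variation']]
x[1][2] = 'hearing'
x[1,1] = 'unit'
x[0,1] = 'elevator'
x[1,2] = 'hearing'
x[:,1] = ['elevator', 'unit', 'blood', 'director']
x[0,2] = 'combination'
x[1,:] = ['direction', 'unit', 'hearing']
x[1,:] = ['direction', 'unit', 'hearing']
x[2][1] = 'blood'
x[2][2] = 'city'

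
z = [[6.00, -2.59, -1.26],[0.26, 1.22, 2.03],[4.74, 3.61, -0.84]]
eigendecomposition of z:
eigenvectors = [[-0.01+0.00j, -0.66+0.00j, (-0.66-0j)], [(-0.46+0j), (-0.13+0.34j), (-0.13-0.34j)], [(0.89+0j), (-0.49+0.43j), (-0.49-0.43j)]]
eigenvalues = [(-2.73+0j), (4.56+2.17j), (4.56-2.17j)]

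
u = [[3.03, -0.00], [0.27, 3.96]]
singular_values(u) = [3.98, 3.01]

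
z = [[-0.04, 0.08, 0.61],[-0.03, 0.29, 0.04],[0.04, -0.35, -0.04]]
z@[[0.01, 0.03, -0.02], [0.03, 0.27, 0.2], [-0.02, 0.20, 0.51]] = [[-0.01, 0.14, 0.33],[0.01, 0.09, 0.08],[-0.01, -0.1, -0.09]]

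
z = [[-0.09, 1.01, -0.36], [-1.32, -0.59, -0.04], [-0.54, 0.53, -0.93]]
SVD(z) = [[0.01,  0.7,  -0.72],[-0.90,  -0.3,  -0.31],[-0.44,  0.65,  0.62]] @ diag([1.5202087856864028, 1.489027125717834, 0.398827615390861]) @ [[0.94, 0.21, 0.29], [-0.01, 0.82, -0.57], [0.35, -0.53, -0.77]]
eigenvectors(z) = [[0.10+0.53j, 0.10-0.53j, 0.01+0.00j], [(-0.71+0j), -0.71-0.00j, (0.33+0j)], [(-0.4+0.23j), (-0.4-0.23j), (0.94+0j)]]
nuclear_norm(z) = 3.41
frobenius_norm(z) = 2.17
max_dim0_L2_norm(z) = 1.43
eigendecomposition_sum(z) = [[-0.05+0.58j, (0.5+0.22j), -0.17-0.08j],[-0.73-0.20j, -0.40+0.59j, (0.15-0.2j)],[(-0.48+0.12j), (-0.04+0.46j), 0.02-0.16j]] + [[(-0.05-0.58j), (0.5-0.22j), -0.17+0.08j], [-0.73+0.20j, (-0.4-0.59j), (0.15+0.2j)], [-0.48-0.12j, -0.04-0.46j, 0.02+0.16j]] + [[0.01+0.00j, 0.01+0.00j, -0.01-0.00j], [(0.14+0j), 0.21+0.00j, -0.34-0.00j], [0.41+0.00j, (0.6+0j), (-0.97-0j)]]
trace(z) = -1.61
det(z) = -0.90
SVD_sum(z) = [[0.02, 0.00, 0.01], [-1.28, -0.28, -0.39], [-0.62, -0.14, -0.19]] + [[-0.01, 0.85, -0.59],[0.0, -0.37, 0.26],[-0.01, 0.80, -0.55]] + [[-0.1, 0.15, 0.22],[-0.04, 0.07, 0.1],[0.09, -0.13, -0.19]]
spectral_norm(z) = 1.52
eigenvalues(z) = [(-0.43+1.01j), (-0.43-1.01j), (-0.75+0j)]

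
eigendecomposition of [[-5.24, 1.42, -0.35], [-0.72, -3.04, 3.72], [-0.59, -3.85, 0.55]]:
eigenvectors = [[(0.99+0j), -0.07-0.15j, (-0.07+0.15j)], [(0.07+0j), 0.34-0.60j, 0.34+0.60j], [(0.15+0j), 0.70+0.00j, (0.7-0j)]]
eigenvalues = [(-5.19+0j), (-1.27+3.42j), (-1.27-3.42j)]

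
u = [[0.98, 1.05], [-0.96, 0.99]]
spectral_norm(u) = 1.45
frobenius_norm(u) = 1.99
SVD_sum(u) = [[0.43, 1.24], [0.2, 0.59]] + [[0.55, -0.19],[-1.16, 0.40]]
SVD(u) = [[0.90, 0.43], [0.43, -0.9]] @ diag([1.4524904844656161, 1.3619366330842415]) @ [[0.33, 0.95],[0.95, -0.33]]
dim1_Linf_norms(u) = [1.05, 0.99]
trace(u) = 1.97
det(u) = 1.98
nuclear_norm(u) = 2.81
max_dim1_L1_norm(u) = 2.03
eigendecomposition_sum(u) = [[0.49+0.50j, 0.52-0.52j], [-0.48+0.47j, (0.5+0.5j)]] + [[0.49-0.50j, 0.52+0.52j], [-0.48-0.47j, (0.5-0.5j)]]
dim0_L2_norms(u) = [1.37, 1.44]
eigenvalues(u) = [(0.98+1j), (0.98-1j)]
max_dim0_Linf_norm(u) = 1.05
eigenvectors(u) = [[0.72+0.00j,(0.72-0j)], [0.69j,0.00-0.69j]]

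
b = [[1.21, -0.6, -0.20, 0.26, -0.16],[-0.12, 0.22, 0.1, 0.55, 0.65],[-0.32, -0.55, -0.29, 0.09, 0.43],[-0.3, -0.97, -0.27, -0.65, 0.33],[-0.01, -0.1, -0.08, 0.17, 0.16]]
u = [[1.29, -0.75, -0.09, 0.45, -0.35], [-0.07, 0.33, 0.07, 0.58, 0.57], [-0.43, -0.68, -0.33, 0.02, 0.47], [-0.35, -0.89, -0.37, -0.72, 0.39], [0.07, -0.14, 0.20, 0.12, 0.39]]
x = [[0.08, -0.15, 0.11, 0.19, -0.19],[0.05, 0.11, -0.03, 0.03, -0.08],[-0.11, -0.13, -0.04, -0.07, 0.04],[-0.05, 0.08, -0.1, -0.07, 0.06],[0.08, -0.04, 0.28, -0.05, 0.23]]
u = x + b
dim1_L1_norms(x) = [0.72, 0.3, 0.39, 0.36, 0.68]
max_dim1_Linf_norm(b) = 1.21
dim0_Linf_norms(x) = [0.11, 0.15, 0.28, 0.19, 0.23]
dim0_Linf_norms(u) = [1.29, 0.89, 0.37, 0.72, 0.57]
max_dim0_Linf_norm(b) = 1.21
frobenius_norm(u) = 2.50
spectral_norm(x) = 0.39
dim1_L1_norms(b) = [2.43, 1.64, 1.68, 2.52, 0.52]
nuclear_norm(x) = 1.01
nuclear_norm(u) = 4.70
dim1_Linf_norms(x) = [0.19, 0.11, 0.13, 0.1, 0.28]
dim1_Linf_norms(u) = [1.29, 0.58, 0.68, 0.89, 0.39]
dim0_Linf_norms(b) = [1.21, 0.97, 0.29, 0.65, 0.65]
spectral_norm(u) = 1.67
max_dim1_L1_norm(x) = 0.72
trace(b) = 0.65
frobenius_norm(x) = 0.59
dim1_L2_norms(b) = [1.4, 0.89, 0.83, 1.28, 0.27]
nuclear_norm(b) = 4.09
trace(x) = 0.31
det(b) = -0.00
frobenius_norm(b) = 2.27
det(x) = 0.00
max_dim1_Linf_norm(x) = 0.28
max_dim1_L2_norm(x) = 0.38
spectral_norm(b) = 1.47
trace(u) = 0.96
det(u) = 0.14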